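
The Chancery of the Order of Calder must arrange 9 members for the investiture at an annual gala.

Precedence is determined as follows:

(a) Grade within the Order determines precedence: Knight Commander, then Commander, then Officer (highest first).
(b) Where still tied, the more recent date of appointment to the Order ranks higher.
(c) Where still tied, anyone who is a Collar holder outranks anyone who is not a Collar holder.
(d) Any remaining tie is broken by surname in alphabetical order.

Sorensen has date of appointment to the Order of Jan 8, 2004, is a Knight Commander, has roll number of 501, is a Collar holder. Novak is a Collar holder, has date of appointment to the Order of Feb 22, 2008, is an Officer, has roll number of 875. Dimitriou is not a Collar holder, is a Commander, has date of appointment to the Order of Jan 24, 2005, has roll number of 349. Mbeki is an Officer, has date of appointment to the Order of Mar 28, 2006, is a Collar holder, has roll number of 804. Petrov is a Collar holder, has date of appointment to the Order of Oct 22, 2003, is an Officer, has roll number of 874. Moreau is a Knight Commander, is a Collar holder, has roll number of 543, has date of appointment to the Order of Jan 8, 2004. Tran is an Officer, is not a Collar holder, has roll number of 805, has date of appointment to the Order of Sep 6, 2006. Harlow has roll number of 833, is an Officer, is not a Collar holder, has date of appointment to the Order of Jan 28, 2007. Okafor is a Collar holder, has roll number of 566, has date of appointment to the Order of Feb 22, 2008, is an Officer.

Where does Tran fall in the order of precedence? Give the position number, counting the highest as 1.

7

By grade within the Order: Moreau and Sorensen (Knight Commander); then Dimitriou (Commander); then Novak, Okafor, Harlow, Tran, Mbeki and Petrov (Officer).
Moreau and Sorensen both have date of appointment to the Order Jan 8, 2004, so the next rule applies.
Moreau and Sorensen are each a Collar holder, so the next rule applies.
Among Moreau and Sorensen, alphabetically by surname: Moreau before Sorensen.
Among Novak, Okafor, Harlow, Tran, Mbeki and Petrov, by date of appointment to the Order (later first): Novak and Okafor (Feb 22, 2008) before Harlow (Jan 28, 2007) before Tran (Sep 6, 2006) before Mbeki (Mar 28, 2006) before Petrov (Oct 22, 2003).
Novak and Okafor are each a Collar holder, so the next rule applies.
Among Novak and Okafor, alphabetically by surname: Novak before Okafor.
Order: Moreau, Sorensen, Dimitriou, Novak, Okafor, Harlow, Tran, Mbeki, Petrov. So position 7.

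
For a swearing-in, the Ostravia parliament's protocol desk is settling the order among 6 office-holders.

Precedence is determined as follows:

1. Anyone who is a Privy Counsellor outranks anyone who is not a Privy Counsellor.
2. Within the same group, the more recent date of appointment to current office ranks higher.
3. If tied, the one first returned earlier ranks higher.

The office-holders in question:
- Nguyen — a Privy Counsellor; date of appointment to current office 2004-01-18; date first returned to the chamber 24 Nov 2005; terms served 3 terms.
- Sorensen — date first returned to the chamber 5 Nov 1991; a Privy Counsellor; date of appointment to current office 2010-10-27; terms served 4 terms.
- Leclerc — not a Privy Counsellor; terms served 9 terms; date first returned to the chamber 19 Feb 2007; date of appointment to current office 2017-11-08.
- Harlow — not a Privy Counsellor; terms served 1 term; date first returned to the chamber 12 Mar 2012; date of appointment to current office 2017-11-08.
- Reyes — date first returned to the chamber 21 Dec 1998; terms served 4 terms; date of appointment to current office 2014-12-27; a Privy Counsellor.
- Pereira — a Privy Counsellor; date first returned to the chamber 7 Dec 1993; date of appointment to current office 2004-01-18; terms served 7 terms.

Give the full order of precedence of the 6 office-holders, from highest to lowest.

Reyes, Sorensen, Pereira, Nguyen, Leclerc, Harlow

By the first rule: Reyes, Sorensen, Pereira and Nguyen (each a Privy Counsellor); then Leclerc and Harlow (both not a Privy Counsellor).
Among Reyes, Sorensen, Pereira and Nguyen, by date of appointment to current office (later first): Reyes (2014-12-27) before Sorensen (2010-10-27) before Pereira and Nguyen (2004-01-18).
Among Pereira and Nguyen, by date first returned to the chamber (earlier first): Pereira (7 Dec 1993) before Nguyen (24 Nov 2005).
Leclerc and Harlow both have date of appointment to current office 2017-11-08, so the next rule applies.
Among Leclerc and Harlow, by date first returned to the chamber (earlier first): Leclerc (19 Feb 2007) before Harlow (12 Mar 2012).
Full order: Reyes, Sorensen, Pereira, Nguyen, Leclerc, Harlow.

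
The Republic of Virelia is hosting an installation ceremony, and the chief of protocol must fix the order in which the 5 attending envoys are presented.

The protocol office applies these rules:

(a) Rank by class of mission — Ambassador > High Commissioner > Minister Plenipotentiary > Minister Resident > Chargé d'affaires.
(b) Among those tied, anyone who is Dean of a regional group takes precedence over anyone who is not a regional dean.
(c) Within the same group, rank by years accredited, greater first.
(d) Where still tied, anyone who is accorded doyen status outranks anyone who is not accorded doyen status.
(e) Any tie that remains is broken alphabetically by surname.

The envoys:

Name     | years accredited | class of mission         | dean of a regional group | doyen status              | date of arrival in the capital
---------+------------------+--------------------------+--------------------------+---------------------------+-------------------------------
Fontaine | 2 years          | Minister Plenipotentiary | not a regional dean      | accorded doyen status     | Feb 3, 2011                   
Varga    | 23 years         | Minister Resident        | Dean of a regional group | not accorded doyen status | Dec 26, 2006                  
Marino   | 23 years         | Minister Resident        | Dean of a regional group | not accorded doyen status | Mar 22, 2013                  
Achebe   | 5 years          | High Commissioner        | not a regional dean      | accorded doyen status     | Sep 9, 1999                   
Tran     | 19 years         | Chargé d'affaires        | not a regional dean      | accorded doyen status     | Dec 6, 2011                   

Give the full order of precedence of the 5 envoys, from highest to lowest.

By class of mission: Achebe (High Commissioner); then Fontaine (Minister Plenipotentiary); then Marino and Varga (Minister Resident); then Tran (Chargé d'affaires).
Marino and Varga are each Dean of a regional group, so the next rule applies.
Marino and Varga both have years accredited 23 years, so the next rule applies.
Marino and Varga are each not accorded doyen status, so the next rule applies.
Among Marino and Varga, alphabetically by surname: Marino before Varga.
Full order: Achebe, Fontaine, Marino, Varga, Tran.

Achebe, Fontaine, Marino, Varga, Tran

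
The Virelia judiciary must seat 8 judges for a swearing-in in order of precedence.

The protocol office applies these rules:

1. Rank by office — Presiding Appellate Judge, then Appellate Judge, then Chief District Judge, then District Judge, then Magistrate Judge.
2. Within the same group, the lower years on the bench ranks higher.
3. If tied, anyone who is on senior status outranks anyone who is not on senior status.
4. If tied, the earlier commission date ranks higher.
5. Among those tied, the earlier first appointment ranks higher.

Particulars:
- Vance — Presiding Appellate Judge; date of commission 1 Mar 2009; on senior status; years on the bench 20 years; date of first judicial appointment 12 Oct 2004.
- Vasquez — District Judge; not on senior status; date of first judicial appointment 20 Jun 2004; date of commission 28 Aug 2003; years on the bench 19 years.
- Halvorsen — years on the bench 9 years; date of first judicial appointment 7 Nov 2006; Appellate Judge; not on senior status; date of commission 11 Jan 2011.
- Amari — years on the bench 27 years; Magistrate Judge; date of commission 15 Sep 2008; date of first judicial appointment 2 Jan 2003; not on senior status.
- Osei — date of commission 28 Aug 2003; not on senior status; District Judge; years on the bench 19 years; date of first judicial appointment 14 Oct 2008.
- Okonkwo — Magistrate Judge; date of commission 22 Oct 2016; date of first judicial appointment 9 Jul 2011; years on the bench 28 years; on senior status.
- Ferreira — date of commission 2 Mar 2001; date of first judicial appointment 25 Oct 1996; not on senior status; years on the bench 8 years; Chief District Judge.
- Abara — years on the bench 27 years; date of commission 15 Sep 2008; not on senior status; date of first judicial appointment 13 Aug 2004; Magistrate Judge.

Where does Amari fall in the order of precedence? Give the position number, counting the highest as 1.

6

By office: Vance (Presiding Appellate Judge); then Halvorsen (Appellate Judge); then Ferreira (Chief District Judge); then Vasquez and Osei (District Judge); then Amari, Abara and Okonkwo (Magistrate Judge).
Vasquez and Osei both have years on the bench 19 years, so the next rule applies.
Vasquez and Osei are each not on senior status, so the next rule applies.
Vasquez and Osei both have date of commission 28 Aug 2003, so the next rule applies.
Among Vasquez and Osei, by date of first judicial appointment (earlier first): Vasquez (20 Jun 2004) before Osei (14 Oct 2008).
Among Amari, Abara and Okonkwo, by years on the bench (lower first): Amari and Abara (27 years) before Okonkwo (28 years).
Amari and Abara are each not on senior status, so the next rule applies.
Amari and Abara both have date of commission 15 Sep 2008, so the next rule applies.
Among Amari and Abara, by date of first judicial appointment (earlier first): Amari (2 Jan 2003) before Abara (13 Aug 2004).
Order: Vance, Halvorsen, Ferreira, Vasquez, Osei, Amari, Abara, Okonkwo. So position 6.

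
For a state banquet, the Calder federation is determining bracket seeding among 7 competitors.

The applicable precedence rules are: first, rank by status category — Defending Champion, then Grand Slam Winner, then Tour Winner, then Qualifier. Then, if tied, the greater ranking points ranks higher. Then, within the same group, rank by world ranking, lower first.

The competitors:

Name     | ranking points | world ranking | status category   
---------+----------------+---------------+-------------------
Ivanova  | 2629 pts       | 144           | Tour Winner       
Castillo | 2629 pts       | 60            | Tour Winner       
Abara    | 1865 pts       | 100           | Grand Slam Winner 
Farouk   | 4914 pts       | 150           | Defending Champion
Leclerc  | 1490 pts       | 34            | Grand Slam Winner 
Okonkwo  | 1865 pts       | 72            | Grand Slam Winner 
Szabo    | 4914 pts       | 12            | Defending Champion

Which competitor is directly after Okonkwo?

By status category: Szabo and Farouk (Defending Champion); then Okonkwo, Abara and Leclerc (Grand Slam Winner); then Castillo and Ivanova (Tour Winner).
Szabo and Farouk both have ranking points 4914 pts, so the next rule applies.
Among Szabo and Farouk, by world ranking (lower first): Szabo (12) before Farouk (150).
Among Okonkwo, Abara and Leclerc, by ranking points (higher first): Okonkwo and Abara (1865 pts) before Leclerc (1490 pts).
Among Okonkwo and Abara, by world ranking (lower first): Okonkwo (72) before Abara (100).
Castillo and Ivanova both have ranking points 2629 pts, so the next rule applies.
Among Castillo and Ivanova, by world ranking (lower first): Castillo (60) before Ivanova (144).
Order: Szabo, Farouk, Okonkwo, Abara, Leclerc, Castillo, Ivanova.

Abara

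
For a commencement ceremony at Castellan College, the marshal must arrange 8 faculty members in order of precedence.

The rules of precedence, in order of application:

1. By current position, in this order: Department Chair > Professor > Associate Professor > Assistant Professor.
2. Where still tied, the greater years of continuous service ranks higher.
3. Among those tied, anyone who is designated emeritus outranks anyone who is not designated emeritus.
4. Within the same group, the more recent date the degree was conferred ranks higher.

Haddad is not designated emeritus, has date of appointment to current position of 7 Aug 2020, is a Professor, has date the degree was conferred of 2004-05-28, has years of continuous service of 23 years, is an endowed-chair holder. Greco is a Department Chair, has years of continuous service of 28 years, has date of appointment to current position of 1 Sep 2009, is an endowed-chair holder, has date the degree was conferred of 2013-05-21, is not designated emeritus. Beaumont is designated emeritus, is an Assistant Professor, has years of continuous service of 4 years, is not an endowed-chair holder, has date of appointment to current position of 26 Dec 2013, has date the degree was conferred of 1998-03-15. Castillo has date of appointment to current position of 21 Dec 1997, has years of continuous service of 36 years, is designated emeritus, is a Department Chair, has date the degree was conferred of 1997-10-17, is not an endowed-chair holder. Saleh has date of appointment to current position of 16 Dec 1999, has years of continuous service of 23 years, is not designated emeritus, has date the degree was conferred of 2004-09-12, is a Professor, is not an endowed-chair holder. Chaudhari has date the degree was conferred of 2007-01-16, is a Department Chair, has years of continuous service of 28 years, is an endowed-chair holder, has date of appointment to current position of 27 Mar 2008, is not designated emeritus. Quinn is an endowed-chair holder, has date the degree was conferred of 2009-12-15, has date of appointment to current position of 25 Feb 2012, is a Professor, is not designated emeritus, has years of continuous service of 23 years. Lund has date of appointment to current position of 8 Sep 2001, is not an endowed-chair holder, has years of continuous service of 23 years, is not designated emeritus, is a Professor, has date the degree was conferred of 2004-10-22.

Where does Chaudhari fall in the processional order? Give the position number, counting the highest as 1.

3

By current position: Castillo, Greco and Chaudhari (Department Chair); then Quinn, Lund, Saleh and Haddad (Professor); then Beaumont (Assistant Professor).
Among Castillo, Greco and Chaudhari, by years of continuous service (higher first): Castillo (36 years) before Greco and Chaudhari (28 years).
Greco and Chaudhari are each not designated emeritus, so the next rule applies.
Among Greco and Chaudhari, by date the degree was conferred (later first): Greco (2013-05-21) before Chaudhari (2007-01-16).
Quinn, Lund, Saleh and Haddad all have years of continuous service 23 years, so the next rule applies.
Quinn, Lund, Saleh and Haddad are each not designated emeritus, so the next rule applies.
Among Quinn, Lund, Saleh and Haddad, by date the degree was conferred (later first): Quinn (2009-12-15) before Lund (2004-10-22) before Saleh (2004-09-12) before Haddad (2004-05-28).
Order: Castillo, Greco, Chaudhari, Quinn, Lund, Saleh, Haddad, Beaumont. So position 3.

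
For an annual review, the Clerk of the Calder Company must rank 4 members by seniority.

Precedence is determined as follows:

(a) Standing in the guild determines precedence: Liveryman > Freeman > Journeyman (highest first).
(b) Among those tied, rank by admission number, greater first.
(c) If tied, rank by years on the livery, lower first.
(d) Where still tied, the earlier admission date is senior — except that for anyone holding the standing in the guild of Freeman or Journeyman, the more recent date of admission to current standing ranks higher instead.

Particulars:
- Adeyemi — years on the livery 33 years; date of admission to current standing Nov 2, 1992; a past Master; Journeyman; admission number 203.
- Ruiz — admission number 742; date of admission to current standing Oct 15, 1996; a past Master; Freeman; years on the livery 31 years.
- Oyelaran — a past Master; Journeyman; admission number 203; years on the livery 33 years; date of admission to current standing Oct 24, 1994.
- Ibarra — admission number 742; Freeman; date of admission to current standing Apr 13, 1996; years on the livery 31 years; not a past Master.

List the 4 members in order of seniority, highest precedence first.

By standing in the guild: Ruiz and Ibarra (Freeman); then Oyelaran and Adeyemi (Journeyman).
Ruiz and Ibarra both have admission number 742, so the next rule applies.
Ruiz and Ibarra both have years on the livery 31 years, so the next rule applies.
Among Ruiz and Ibarra, by date of admission to current standing (later first) (reversed rule for this group): Ruiz (Oct 15, 1996) before Ibarra (Apr 13, 1996).
Oyelaran and Adeyemi both have admission number 203, so the next rule applies.
Oyelaran and Adeyemi both have years on the livery 33 years, so the next rule applies.
Among Oyelaran and Adeyemi, by date of admission to current standing (later first) (reversed rule for this group): Oyelaran (Oct 24, 1994) before Adeyemi (Nov 2, 1992).
Full order: Ruiz, Ibarra, Oyelaran, Adeyemi.

Ruiz, Ibarra, Oyelaran, Adeyemi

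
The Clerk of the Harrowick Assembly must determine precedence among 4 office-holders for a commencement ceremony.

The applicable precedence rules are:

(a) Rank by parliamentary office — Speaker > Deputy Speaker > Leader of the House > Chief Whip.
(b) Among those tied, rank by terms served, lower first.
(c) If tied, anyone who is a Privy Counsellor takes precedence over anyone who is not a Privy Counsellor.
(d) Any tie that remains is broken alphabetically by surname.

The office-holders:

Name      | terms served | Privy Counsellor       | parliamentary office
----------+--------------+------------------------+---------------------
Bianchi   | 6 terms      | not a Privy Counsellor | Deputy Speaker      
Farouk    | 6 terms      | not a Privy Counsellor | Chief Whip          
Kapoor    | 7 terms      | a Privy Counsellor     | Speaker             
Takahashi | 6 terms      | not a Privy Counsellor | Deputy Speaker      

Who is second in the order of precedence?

Bianchi

By parliamentary office: Kapoor (Speaker); then Bianchi and Takahashi (Deputy Speaker); then Farouk (Chief Whip).
Bianchi and Takahashi both have terms served 6 terms, so the next rule applies.
Bianchi and Takahashi are each not a Privy Counsellor, so the next rule applies.
Among Bianchi and Takahashi, alphabetically by surname: Bianchi before Takahashi.
Order: Kapoor, Bianchi, Takahashi, Farouk.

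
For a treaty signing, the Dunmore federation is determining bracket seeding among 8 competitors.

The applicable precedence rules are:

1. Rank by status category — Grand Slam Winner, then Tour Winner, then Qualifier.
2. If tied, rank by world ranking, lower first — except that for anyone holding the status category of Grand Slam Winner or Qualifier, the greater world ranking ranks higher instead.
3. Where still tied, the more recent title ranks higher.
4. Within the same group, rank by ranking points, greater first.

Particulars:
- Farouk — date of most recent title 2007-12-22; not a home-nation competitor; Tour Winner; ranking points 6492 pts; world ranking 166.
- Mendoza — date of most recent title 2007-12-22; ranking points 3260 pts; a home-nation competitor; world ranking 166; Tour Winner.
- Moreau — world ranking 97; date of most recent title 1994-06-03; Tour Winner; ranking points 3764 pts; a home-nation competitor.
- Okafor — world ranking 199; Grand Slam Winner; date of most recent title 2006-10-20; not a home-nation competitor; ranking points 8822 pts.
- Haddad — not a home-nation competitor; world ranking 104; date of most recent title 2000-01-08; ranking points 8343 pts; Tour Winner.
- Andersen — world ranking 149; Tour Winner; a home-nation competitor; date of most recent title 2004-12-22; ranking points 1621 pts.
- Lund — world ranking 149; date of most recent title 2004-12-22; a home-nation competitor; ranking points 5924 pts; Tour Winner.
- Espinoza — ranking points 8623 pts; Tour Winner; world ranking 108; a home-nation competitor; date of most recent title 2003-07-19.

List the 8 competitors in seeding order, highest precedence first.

By status category: Okafor (Grand Slam Winner); then Moreau, Haddad, Espinoza, Lund, Andersen, Farouk and Mendoza (Tour Winner).
Among Moreau, Haddad, Espinoza, Lund, Andersen, Farouk and Mendoza, by world ranking (lower first): Moreau (97) before Haddad (104) before Espinoza (108) before Lund and Andersen (149) before Farouk and Mendoza (166).
Lund and Andersen both have date of most recent title 2004-12-22, so the next rule applies.
Among Lund and Andersen, by ranking points (higher first): Lund (5924 pts) before Andersen (1621 pts).
Farouk and Mendoza both have date of most recent title 2007-12-22, so the next rule applies.
Among Farouk and Mendoza, by ranking points (higher first): Farouk (6492 pts) before Mendoza (3260 pts).
Full order: Okafor, Moreau, Haddad, Espinoza, Lund, Andersen, Farouk, Mendoza.

Okafor, Moreau, Haddad, Espinoza, Lund, Andersen, Farouk, Mendoza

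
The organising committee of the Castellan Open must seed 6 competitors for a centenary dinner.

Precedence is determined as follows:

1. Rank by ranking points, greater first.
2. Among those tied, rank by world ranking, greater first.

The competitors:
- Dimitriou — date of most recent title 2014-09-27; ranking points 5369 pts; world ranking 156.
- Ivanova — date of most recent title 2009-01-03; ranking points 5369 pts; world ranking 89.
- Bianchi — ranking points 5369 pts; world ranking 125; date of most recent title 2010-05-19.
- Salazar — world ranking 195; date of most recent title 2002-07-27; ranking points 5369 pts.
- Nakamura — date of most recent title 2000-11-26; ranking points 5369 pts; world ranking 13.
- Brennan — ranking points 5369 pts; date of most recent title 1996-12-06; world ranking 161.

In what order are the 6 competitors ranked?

Salazar, Brennan, Dimitriou, Bianchi, Ivanova, Nakamura

By ranking points (higher first): Salazar, Brennan, Dimitriou, Bianchi, Ivanova and Nakamura (each 5369 pts).
Among Salazar, Brennan, Dimitriou, Bianchi, Ivanova and Nakamura, by world ranking (higher first): Salazar (195) before Brennan (161) before Dimitriou (156) before Bianchi (125) before Ivanova (89) before Nakamura (13).
Full order: Salazar, Brennan, Dimitriou, Bianchi, Ivanova, Nakamura.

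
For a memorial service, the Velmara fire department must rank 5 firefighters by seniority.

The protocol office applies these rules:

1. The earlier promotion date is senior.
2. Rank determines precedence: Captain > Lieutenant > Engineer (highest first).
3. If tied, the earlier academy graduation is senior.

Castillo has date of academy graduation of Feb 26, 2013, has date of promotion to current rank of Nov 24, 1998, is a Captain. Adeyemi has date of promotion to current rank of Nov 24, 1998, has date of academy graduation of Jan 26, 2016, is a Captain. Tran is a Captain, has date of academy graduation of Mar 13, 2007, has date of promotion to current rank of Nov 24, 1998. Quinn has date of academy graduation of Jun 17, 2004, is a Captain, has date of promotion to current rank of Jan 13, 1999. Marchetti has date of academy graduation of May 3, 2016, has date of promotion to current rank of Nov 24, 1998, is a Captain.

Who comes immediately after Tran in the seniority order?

By date of promotion to current rank (earlier first): Tran, Castillo, Adeyemi and Marchetti (each Nov 24, 1998); then Quinn (Jan 13, 1999).
Tran, Castillo, Adeyemi and Marchetti are each Captain, so the next rule applies.
Among Tran, Castillo, Adeyemi and Marchetti, by date of academy graduation (earlier first): Tran (Mar 13, 2007) before Castillo (Feb 26, 2013) before Adeyemi (Jan 26, 2016) before Marchetti (May 3, 2016).
Order: Tran, Castillo, Adeyemi, Marchetti, Quinn.

Castillo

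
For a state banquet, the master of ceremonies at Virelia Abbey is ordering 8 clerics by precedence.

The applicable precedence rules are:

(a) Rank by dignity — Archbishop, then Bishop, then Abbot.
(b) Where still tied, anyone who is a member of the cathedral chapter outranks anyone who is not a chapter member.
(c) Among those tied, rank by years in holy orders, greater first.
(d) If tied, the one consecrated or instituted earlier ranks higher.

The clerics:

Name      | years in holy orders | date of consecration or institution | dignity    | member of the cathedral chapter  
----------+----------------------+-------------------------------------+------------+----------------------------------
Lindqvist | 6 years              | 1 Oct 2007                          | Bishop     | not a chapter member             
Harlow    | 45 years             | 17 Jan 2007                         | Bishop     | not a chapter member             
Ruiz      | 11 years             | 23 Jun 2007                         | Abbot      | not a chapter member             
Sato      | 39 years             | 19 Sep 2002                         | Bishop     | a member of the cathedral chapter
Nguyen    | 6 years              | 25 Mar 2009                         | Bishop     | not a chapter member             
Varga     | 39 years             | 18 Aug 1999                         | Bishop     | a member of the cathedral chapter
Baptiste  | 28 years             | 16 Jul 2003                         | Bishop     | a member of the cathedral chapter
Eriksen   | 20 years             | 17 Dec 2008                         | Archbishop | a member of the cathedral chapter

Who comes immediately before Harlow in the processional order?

Baptiste

By dignity: Eriksen (Archbishop); then Varga, Sato, Baptiste, Harlow, Lindqvist and Nguyen (Bishop); then Ruiz (Abbot).
Among Varga, Sato, Baptiste, Harlow, Lindqvist and Nguyen, a member of the cathedral chapter before not a chapter member: Varga, Sato and Baptiste (a member of the cathedral chapter) before Harlow, Lindqvist and Nguyen (not a chapter member).
Among Varga, Sato and Baptiste, by years in holy orders (higher first): Varga and Sato (39 years) before Baptiste (28 years).
Among Varga and Sato, by date of consecration or institution (earlier first): Varga (18 Aug 1999) before Sato (19 Sep 2002).
Among Harlow, Lindqvist and Nguyen, by years in holy orders (higher first): Harlow (45 years) before Lindqvist and Nguyen (6 years).
Among Lindqvist and Nguyen, by date of consecration or institution (earlier first): Lindqvist (1 Oct 2007) before Nguyen (25 Mar 2009).
Order: Eriksen, Varga, Sato, Baptiste, Harlow, Lindqvist, Nguyen, Ruiz.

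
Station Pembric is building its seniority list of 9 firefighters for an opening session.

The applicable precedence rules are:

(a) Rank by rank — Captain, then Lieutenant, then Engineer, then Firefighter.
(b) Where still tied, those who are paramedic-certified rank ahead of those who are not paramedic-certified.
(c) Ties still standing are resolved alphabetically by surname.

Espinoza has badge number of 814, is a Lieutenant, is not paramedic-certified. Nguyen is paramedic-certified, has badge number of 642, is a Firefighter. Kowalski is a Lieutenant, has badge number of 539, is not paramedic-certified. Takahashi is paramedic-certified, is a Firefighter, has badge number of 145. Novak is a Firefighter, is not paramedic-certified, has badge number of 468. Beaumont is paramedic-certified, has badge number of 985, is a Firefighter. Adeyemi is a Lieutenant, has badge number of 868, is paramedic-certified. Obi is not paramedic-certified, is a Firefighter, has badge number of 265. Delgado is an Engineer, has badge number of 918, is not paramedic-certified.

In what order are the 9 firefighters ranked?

Adeyemi, Espinoza, Kowalski, Delgado, Beaumont, Nguyen, Takahashi, Novak, Obi

By rank: Adeyemi, Espinoza and Kowalski (Lieutenant); then Delgado (Engineer); then Beaumont, Nguyen, Takahashi, Novak and Obi (Firefighter).
Among Adeyemi, Espinoza and Kowalski, paramedic-certified before not paramedic-certified: Adeyemi (paramedic-certified) before Espinoza and Kowalski (not paramedic-certified).
Among Espinoza and Kowalski, alphabetically by surname: Espinoza before Kowalski.
Among Beaumont, Nguyen, Takahashi, Novak and Obi, paramedic-certified before not paramedic-certified: Beaumont, Nguyen and Takahashi (paramedic-certified) before Novak and Obi (not paramedic-certified).
Among Beaumont, Nguyen and Takahashi, alphabetically by surname: Beaumont before Nguyen before Takahashi.
Among Novak and Obi, alphabetically by surname: Novak before Obi.
Full order: Adeyemi, Espinoza, Kowalski, Delgado, Beaumont, Nguyen, Takahashi, Novak, Obi.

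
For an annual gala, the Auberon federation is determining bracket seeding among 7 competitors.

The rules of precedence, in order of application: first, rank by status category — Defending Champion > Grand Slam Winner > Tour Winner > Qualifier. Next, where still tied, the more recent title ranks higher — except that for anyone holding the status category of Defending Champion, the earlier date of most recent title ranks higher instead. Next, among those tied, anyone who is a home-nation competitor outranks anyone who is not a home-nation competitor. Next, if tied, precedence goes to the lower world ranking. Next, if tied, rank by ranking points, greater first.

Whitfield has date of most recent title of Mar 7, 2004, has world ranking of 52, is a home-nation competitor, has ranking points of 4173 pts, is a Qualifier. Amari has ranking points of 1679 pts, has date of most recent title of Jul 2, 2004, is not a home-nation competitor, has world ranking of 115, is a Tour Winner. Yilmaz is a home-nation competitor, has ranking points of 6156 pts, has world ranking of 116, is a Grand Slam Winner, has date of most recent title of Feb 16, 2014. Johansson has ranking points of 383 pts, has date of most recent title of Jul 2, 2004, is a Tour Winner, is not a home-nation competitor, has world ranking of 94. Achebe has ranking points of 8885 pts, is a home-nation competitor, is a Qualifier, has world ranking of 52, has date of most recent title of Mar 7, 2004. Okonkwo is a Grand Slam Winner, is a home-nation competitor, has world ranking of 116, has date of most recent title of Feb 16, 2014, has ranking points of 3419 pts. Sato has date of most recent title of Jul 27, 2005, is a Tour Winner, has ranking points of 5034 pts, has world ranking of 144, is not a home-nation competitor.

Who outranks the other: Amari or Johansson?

By status category: Yilmaz and Okonkwo (Grand Slam Winner); then Sato, Johansson and Amari (Tour Winner); then Achebe and Whitfield (Qualifier).
Yilmaz and Okonkwo both have date of most recent title Feb 16, 2014, so the next rule applies.
Yilmaz and Okonkwo are each a home-nation competitor, so the next rule applies.
Yilmaz and Okonkwo both have world ranking 116, so the next rule applies.
Among Yilmaz and Okonkwo, by ranking points (higher first): Yilmaz (6156 pts) before Okonkwo (3419 pts).
Among Sato, Johansson and Amari, by date of most recent title (later first): Sato (Jul 27, 2005) before Johansson and Amari (Jul 2, 2004).
Johansson and Amari are each not a home-nation competitor, so the next rule applies.
Among Johansson and Amari, by world ranking (lower first): Johansson (94) before Amari (115).
Achebe and Whitfield both have date of most recent title Mar 7, 2004, so the next rule applies.
Achebe and Whitfield are each a home-nation competitor, so the next rule applies.
Achebe and Whitfield both have world ranking 52, so the next rule applies.
Among Achebe and Whitfield, by ranking points (higher first): Achebe (8885 pts) before Whitfield (4173 pts).
So Johansson takes precedence.

Johansson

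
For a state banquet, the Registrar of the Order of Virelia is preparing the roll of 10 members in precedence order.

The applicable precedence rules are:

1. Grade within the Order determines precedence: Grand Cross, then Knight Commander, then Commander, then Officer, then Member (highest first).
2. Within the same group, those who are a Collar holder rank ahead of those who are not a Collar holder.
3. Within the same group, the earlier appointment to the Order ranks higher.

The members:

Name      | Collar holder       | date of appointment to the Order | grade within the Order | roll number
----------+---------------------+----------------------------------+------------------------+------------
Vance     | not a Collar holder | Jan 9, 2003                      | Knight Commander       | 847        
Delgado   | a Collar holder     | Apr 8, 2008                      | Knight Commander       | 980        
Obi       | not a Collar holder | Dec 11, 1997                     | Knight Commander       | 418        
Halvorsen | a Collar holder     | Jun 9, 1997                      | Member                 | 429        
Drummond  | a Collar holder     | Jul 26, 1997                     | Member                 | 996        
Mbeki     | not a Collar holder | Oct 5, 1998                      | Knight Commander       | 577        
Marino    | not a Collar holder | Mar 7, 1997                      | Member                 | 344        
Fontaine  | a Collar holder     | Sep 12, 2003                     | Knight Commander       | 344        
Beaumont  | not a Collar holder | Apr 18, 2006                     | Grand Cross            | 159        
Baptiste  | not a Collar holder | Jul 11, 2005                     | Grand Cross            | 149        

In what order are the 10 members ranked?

By grade within the Order: Baptiste and Beaumont (Grand Cross); then Fontaine, Delgado, Obi, Mbeki and Vance (Knight Commander); then Halvorsen, Drummond and Marino (Member).
Baptiste and Beaumont are each not a Collar holder, so the next rule applies.
Among Baptiste and Beaumont, by date of appointment to the Order (earlier first): Baptiste (Jul 11, 2005) before Beaumont (Apr 18, 2006).
Among Fontaine, Delgado, Obi, Mbeki and Vance, a Collar holder before not a Collar holder: Fontaine and Delgado (a Collar holder) before Obi, Mbeki and Vance (not a Collar holder).
Among Fontaine and Delgado, by date of appointment to the Order (earlier first): Fontaine (Sep 12, 2003) before Delgado (Apr 8, 2008).
Among Obi, Mbeki and Vance, by date of appointment to the Order (earlier first): Obi (Dec 11, 1997) before Mbeki (Oct 5, 1998) before Vance (Jan 9, 2003).
Among Halvorsen, Drummond and Marino, a Collar holder before not a Collar holder: Halvorsen and Drummond (a Collar holder) before Marino (not a Collar holder).
Among Halvorsen and Drummond, by date of appointment to the Order (earlier first): Halvorsen (Jun 9, 1997) before Drummond (Jul 26, 1997).
Full order: Baptiste, Beaumont, Fontaine, Delgado, Obi, Mbeki, Vance, Halvorsen, Drummond, Marino.

Baptiste, Beaumont, Fontaine, Delgado, Obi, Mbeki, Vance, Halvorsen, Drummond, Marino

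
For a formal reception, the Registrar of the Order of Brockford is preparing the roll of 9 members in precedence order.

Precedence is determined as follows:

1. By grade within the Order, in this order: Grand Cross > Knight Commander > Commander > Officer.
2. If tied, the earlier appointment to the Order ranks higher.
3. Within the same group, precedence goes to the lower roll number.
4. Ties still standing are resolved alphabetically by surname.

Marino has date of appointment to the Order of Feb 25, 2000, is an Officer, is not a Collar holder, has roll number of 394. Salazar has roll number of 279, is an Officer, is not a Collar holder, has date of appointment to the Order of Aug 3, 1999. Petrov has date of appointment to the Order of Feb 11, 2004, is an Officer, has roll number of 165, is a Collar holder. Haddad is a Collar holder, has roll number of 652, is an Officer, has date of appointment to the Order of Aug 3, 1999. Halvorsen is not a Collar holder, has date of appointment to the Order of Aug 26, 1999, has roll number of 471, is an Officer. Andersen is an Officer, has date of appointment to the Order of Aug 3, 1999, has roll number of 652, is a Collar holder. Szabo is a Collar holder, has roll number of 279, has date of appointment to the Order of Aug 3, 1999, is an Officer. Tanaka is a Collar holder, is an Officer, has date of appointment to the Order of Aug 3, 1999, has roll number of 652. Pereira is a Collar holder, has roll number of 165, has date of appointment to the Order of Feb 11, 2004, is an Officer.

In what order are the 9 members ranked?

By grade within the Order: Salazar, Szabo, Andersen, Haddad, Tanaka, Halvorsen, Marino, Pereira and Petrov (Officer).
Among Salazar, Szabo, Andersen, Haddad, Tanaka, Halvorsen, Marino, Pereira and Petrov, by date of appointment to the Order (earlier first): Salazar, Szabo, Andersen, Haddad and Tanaka (Aug 3, 1999) before Halvorsen (Aug 26, 1999) before Marino (Feb 25, 2000) before Pereira and Petrov (Feb 11, 2004).
Among Salazar, Szabo, Andersen, Haddad and Tanaka, by roll number (lower first): Salazar and Szabo (279) before Andersen, Haddad and Tanaka (652).
Among Salazar and Szabo, alphabetically by surname: Salazar before Szabo.
Among Andersen, Haddad and Tanaka, alphabetically by surname: Andersen before Haddad before Tanaka.
Pereira and Petrov both have roll number 165, so the next rule applies.
Among Pereira and Petrov, alphabetically by surname: Pereira before Petrov.
Full order: Salazar, Szabo, Andersen, Haddad, Tanaka, Halvorsen, Marino, Pereira, Petrov.

Salazar, Szabo, Andersen, Haddad, Tanaka, Halvorsen, Marino, Pereira, Petrov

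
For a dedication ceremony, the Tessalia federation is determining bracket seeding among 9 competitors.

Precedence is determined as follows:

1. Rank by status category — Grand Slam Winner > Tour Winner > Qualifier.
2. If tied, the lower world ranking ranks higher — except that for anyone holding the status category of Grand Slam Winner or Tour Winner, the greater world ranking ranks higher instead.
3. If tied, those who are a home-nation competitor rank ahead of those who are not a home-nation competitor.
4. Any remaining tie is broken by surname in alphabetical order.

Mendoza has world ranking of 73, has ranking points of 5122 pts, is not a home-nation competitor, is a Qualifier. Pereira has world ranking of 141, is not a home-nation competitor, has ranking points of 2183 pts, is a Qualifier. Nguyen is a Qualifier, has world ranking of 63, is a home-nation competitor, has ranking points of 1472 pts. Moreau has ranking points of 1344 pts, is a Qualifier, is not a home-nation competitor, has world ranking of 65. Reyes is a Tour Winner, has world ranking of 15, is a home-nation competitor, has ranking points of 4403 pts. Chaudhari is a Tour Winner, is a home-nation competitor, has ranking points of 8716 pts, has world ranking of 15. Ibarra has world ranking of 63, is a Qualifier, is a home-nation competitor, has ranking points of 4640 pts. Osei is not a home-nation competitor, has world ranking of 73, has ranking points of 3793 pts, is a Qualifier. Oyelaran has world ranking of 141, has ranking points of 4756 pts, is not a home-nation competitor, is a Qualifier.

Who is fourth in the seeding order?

By status category: Chaudhari and Reyes (Tour Winner); then Ibarra, Nguyen, Moreau, Mendoza, Osei, Oyelaran and Pereira (Qualifier).
Chaudhari and Reyes both have world ranking 15, so the next rule applies.
Chaudhari and Reyes are each a home-nation competitor, so the next rule applies.
Among Chaudhari and Reyes, alphabetically by surname: Chaudhari before Reyes.
Among Ibarra, Nguyen, Moreau, Mendoza, Osei, Oyelaran and Pereira, by world ranking (lower first): Ibarra and Nguyen (63) before Moreau (65) before Mendoza and Osei (73) before Oyelaran and Pereira (141).
Ibarra and Nguyen are each a home-nation competitor, so the next rule applies.
Among Ibarra and Nguyen, alphabetically by surname: Ibarra before Nguyen.
Mendoza and Osei are each not a home-nation competitor, so the next rule applies.
Among Mendoza and Osei, alphabetically by surname: Mendoza before Osei.
Oyelaran and Pereira are each not a home-nation competitor, so the next rule applies.
Among Oyelaran and Pereira, alphabetically by surname: Oyelaran before Pereira.
Order: Chaudhari, Reyes, Ibarra, Nguyen, Moreau, Mendoza, Osei, Oyelaran, Pereira.

Nguyen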